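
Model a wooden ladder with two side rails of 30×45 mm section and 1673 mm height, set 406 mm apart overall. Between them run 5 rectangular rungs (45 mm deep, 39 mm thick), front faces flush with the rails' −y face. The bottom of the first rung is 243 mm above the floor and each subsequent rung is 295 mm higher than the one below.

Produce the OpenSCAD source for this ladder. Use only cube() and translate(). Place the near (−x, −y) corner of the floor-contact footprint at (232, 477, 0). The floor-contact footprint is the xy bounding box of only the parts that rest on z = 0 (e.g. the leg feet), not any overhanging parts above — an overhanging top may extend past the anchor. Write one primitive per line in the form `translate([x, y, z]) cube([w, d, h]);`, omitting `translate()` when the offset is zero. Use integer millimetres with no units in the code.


translate([232, 477, 0]) cube([30, 45, 1673]);
translate([608, 477, 0]) cube([30, 45, 1673]);
translate([262, 477, 243]) cube([346, 45, 39]);
translate([262, 477, 538]) cube([346, 45, 39]);
translate([262, 477, 833]) cube([346, 45, 39]);
translate([262, 477, 1128]) cube([346, 45, 39]);
translate([262, 477, 1423]) cube([346, 45, 39]);


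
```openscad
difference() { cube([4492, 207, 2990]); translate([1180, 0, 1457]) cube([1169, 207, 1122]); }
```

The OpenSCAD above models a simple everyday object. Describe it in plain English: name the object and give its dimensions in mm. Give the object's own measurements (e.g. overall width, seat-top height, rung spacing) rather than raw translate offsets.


A wall 4492 mm long (x), 207 mm thick (y), 2990 mm tall, with a rectangular window opening cut through it. The opening is 1169 mm wide and 1122 mm tall; its sill is at z = 1457 mm and its near (−x) edge is 1180 mm from the wall's −x end. The opening passes through the full wall thickness.


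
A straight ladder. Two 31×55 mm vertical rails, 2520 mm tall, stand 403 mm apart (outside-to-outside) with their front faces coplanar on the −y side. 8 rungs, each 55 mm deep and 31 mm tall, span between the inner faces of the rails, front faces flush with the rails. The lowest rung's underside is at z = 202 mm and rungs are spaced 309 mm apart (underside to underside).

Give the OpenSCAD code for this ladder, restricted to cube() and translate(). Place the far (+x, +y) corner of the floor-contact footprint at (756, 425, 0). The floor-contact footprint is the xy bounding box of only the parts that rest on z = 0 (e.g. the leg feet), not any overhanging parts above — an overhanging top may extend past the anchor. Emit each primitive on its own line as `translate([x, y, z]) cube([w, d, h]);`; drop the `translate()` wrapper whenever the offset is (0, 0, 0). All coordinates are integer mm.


translate([353, 370, 0]) cube([31, 55, 2520]);
translate([725, 370, 0]) cube([31, 55, 2520]);
translate([384, 370, 202]) cube([341, 55, 31]);
translate([384, 370, 511]) cube([341, 55, 31]);
translate([384, 370, 820]) cube([341, 55, 31]);
translate([384, 370, 1129]) cube([341, 55, 31]);
translate([384, 370, 1438]) cube([341, 55, 31]);
translate([384, 370, 1747]) cube([341, 55, 31]);
translate([384, 370, 2056]) cube([341, 55, 31]);
translate([384, 370, 2365]) cube([341, 55, 31]);


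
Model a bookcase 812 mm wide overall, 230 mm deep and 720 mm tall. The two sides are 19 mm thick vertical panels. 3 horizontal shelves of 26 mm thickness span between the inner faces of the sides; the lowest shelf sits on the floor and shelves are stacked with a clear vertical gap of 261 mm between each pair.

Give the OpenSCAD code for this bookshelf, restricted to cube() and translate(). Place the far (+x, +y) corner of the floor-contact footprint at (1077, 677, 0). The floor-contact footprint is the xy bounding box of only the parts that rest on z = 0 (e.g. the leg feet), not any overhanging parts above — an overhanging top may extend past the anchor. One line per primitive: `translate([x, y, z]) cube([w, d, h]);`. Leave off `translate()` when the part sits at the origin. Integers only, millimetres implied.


translate([265, 447, 0]) cube([19, 230, 720]);
translate([1058, 447, 0]) cube([19, 230, 720]);
translate([284, 447, 0]) cube([774, 230, 26]);
translate([284, 447, 287]) cube([774, 230, 26]);
translate([284, 447, 574]) cube([774, 230, 26]);


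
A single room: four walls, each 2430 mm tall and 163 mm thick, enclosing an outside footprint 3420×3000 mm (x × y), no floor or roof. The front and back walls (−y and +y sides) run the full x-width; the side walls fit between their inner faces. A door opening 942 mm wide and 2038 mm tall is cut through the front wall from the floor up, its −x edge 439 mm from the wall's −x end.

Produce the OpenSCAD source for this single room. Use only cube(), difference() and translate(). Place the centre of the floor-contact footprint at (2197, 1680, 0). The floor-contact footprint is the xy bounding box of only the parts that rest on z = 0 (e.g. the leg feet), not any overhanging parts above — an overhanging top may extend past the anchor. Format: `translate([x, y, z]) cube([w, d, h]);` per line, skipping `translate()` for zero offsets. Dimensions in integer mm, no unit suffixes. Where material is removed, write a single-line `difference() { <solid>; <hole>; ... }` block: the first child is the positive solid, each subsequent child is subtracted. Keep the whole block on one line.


difference() { translate([487, 180, 0]) cube([3420, 163, 2430]); translate([926, 180, 0]) cube([942, 163, 2038]); }
translate([487, 3017, 0]) cube([3420, 163, 2430]);
translate([487, 343, 0]) cube([163, 2674, 2430]);
translate([3744, 343, 0]) cube([163, 2674, 2430]);


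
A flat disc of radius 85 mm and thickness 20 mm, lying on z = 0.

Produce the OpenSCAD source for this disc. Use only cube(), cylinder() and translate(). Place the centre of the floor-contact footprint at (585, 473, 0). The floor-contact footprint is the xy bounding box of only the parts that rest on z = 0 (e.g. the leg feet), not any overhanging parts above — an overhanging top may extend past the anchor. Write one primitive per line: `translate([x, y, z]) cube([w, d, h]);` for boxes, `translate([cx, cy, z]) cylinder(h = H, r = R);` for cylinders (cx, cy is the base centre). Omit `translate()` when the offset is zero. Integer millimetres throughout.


translate([585, 473, 0]) cylinder(h = 20, r = 85);


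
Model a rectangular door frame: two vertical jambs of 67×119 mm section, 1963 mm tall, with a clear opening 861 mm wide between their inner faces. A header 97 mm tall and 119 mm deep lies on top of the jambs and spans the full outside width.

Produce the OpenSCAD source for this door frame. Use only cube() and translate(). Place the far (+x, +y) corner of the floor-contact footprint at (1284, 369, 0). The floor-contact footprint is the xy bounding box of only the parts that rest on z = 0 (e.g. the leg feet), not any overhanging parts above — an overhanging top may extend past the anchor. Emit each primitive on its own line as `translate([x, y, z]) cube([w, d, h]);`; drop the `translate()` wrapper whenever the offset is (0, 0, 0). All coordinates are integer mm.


translate([289, 250, 0]) cube([67, 119, 1963]);
translate([1217, 250, 0]) cube([67, 119, 1963]);
translate([289, 250, 1963]) cube([995, 119, 97]);


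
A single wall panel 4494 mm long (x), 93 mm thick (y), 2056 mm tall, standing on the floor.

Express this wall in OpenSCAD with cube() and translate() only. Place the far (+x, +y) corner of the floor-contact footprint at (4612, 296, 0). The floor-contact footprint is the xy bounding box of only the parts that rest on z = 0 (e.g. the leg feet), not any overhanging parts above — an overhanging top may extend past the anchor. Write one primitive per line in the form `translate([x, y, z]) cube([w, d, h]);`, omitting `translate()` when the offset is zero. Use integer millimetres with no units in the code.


translate([118, 203, 0]) cube([4494, 93, 2056]);


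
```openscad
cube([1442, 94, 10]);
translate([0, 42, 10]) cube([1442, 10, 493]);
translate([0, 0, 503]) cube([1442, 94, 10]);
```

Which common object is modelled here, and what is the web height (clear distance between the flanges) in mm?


An I-beam. The web height is 493 mm.

Two wide flanges with a thin centred web — an I-beam. Overall 513 mm minus two 10 mm flanges gives a web of 513 − 2·10 = 493 mm.


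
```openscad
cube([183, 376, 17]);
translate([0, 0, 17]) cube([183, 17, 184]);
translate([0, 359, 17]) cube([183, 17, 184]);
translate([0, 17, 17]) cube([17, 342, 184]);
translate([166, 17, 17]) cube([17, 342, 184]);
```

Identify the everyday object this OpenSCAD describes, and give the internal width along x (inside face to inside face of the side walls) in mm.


An open box. The internal width is 149 mm.

A 183×376 base slab with four walls standing on it — an open box. The base is 183 mm wide and the walls are 17 mm thick, so the internal width is 183 − 2 × 17 = 149 mm.


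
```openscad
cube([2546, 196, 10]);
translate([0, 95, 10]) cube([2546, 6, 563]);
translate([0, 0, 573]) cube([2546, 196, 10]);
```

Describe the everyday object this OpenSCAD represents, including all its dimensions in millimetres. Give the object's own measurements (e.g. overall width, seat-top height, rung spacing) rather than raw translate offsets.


An I-beam lying along x, 2546 mm long. Overall section height 583 mm. Two flanges 196 mm wide (y) and 10 mm thick, one on the floor and one at the top; a web 6 mm thick runs between them, centred on the flange width.


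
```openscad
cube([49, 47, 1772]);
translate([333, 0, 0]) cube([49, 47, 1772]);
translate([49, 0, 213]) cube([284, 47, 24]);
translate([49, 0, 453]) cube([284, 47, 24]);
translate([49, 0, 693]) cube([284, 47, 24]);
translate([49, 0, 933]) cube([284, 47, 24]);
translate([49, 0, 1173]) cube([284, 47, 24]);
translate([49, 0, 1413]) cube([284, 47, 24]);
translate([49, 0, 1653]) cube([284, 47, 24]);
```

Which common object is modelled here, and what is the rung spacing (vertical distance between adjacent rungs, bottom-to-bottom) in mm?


A ladder. The rung spacing is 240 mm.

Two tall 49×47 posts with 7 short bars between them — a ladder. Adjacent rungs sit at z = 213 and z = 453, so the spacing is 453 − 213 = 240 mm.


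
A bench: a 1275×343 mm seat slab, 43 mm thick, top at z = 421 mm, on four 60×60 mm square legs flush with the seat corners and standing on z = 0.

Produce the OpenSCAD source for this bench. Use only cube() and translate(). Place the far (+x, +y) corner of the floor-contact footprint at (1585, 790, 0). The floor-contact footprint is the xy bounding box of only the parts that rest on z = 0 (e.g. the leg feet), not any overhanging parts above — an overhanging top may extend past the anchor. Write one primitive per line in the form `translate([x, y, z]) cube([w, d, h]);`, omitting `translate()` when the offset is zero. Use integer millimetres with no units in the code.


// leg_h = 421 − 43 = 378
translate([310, 447, 378]) cube([1275, 343, 43]);
translate([310, 447, 0]) cube([60, 60, 378]);
translate([310, 730, 0]) cube([60, 60, 378]);
translate([1525, 447, 0]) cube([60, 60, 378]);
translate([1525, 730, 0]) cube([60, 60, 378]);


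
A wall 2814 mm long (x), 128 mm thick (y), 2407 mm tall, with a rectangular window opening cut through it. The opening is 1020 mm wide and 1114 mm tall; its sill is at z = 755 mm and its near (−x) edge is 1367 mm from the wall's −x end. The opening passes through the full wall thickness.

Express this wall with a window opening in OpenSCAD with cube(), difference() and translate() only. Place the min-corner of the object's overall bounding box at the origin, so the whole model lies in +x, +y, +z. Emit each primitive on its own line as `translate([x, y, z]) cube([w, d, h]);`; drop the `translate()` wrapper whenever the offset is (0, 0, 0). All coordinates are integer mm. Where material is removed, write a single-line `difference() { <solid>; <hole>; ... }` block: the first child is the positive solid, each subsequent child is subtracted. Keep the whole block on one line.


difference() { cube([2814, 128, 2407]); translate([1367, 0, 755]) cube([1020, 128, 1114]); }


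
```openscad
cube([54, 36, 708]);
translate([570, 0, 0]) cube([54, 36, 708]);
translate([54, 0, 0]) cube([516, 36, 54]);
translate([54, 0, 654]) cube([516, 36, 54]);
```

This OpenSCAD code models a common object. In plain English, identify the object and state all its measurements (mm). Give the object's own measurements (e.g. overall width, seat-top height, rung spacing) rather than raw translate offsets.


A rectangular picture frame lying in the x–z plane (depth along y). The opening is 516 mm wide (x) by 600 mm tall (z), surrounded by a border 54 mm wide on all four sides. The frame is 36 mm deep and is made of two full-height vertical stiles with two horizontal rails fitted between them.


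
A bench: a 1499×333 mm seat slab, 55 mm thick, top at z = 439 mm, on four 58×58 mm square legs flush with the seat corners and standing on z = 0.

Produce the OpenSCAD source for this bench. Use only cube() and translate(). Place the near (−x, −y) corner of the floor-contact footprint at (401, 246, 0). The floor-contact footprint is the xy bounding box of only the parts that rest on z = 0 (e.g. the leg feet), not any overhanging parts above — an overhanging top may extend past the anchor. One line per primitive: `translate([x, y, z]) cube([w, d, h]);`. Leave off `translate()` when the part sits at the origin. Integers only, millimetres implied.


// leg_h = 439 − 55 = 384
translate([401, 246, 384]) cube([1499, 333, 55]);
translate([401, 246, 0]) cube([58, 58, 384]);
translate([401, 521, 0]) cube([58, 58, 384]);
translate([1842, 246, 0]) cube([58, 58, 384]);
translate([1842, 521, 0]) cube([58, 58, 384]);


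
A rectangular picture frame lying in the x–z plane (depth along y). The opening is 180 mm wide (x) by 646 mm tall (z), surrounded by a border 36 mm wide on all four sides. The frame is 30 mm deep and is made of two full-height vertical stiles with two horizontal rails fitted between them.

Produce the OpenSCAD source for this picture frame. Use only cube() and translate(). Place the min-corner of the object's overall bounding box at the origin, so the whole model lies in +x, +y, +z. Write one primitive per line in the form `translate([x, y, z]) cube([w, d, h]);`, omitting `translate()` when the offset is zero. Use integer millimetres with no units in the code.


cube([36, 30, 718]);
translate([216, 0, 0]) cube([36, 30, 718]);
translate([36, 0, 0]) cube([180, 30, 36]);
translate([36, 0, 682]) cube([180, 30, 36]);


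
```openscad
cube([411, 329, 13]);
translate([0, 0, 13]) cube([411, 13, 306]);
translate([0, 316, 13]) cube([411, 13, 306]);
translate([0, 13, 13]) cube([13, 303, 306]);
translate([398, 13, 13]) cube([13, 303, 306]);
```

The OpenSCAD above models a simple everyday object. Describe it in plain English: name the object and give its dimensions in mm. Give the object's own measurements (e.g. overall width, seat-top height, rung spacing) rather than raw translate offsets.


An open-topped rectangular box: outside dimensions 411×329×319 mm, with a uniform wall and base thickness of 13 mm. The base is a full 411×329 slab on the floor; four walls sit on top of the base. The front and back walls (the −y and +y sides) span the full width; the two side walls fit between them.


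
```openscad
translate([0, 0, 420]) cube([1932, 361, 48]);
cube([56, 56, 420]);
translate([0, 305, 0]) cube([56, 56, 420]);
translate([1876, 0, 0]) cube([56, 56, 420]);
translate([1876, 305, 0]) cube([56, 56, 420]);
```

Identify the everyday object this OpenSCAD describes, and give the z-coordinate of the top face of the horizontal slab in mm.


A bench. The seat-top height is 468 mm.

A long slab on four corner posts — a bench. The slab sits at z = 420 with thickness 48, so the top is 420 + 48 = 468 mm.


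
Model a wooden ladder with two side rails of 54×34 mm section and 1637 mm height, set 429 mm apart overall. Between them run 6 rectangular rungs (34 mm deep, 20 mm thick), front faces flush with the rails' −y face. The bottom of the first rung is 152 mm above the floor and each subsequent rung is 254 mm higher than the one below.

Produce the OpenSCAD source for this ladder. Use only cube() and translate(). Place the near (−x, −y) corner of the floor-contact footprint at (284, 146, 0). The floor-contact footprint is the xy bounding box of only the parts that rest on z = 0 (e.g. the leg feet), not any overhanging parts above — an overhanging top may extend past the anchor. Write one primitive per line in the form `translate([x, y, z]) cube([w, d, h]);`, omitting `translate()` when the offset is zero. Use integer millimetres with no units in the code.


translate([284, 146, 0]) cube([54, 34, 1637]);
translate([659, 146, 0]) cube([54, 34, 1637]);
translate([338, 146, 152]) cube([321, 34, 20]);
translate([338, 146, 406]) cube([321, 34, 20]);
translate([338, 146, 660]) cube([321, 34, 20]);
translate([338, 146, 914]) cube([321, 34, 20]);
translate([338, 146, 1168]) cube([321, 34, 20]);
translate([338, 146, 1422]) cube([321, 34, 20]);


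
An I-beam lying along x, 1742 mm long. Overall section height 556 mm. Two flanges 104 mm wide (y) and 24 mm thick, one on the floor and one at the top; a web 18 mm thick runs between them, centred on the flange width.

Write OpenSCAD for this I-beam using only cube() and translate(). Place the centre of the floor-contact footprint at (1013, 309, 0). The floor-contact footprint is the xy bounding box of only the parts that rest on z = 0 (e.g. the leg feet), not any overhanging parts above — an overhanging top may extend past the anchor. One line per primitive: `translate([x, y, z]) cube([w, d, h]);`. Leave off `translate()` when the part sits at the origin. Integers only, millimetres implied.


translate([142, 257, 0]) cube([1742, 104, 24]);
translate([142, 300, 24]) cube([1742, 18, 508]);
translate([142, 257, 532]) cube([1742, 104, 24]);


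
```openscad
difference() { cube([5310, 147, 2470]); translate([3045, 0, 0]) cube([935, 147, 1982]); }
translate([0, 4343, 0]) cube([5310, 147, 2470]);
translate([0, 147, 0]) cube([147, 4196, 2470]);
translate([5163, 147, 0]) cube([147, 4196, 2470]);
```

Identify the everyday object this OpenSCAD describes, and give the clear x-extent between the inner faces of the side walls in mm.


A single room. The interior width is 5016 mm.

Four walls enclosing a rectangle with a door in the front wall — a room. Outside width 5310 minus two 147 mm walls gives 5016 mm.


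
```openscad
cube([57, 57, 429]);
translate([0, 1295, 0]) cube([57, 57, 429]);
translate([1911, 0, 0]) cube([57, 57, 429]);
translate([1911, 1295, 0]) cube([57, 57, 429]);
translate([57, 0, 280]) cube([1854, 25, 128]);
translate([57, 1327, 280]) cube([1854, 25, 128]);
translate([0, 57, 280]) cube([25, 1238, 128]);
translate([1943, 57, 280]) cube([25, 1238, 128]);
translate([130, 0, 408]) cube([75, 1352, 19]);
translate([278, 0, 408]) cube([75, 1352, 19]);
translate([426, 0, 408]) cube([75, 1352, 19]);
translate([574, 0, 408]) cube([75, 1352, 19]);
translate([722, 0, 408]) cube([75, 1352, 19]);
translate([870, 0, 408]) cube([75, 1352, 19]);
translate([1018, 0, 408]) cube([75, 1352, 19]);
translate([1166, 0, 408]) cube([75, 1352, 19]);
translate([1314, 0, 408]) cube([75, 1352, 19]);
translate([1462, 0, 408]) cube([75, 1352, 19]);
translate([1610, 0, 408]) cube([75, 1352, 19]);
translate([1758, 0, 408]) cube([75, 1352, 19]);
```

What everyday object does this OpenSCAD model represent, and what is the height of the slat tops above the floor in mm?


A bed frame. The slat-top height is 427 mm.

Four posts, four rails, and a row of slats — a bed frame. Slats sit on the rails at z = 280 + 128 = 408; with slat thickness 19, the top is 427 mm.


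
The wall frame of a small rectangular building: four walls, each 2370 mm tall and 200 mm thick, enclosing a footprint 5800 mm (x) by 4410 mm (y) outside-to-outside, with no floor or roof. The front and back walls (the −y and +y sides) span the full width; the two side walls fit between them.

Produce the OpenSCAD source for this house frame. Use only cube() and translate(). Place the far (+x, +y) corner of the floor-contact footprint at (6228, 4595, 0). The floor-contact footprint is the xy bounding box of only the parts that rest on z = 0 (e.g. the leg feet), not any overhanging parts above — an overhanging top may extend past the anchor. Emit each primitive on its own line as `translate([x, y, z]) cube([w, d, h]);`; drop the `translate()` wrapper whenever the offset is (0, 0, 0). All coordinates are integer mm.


translate([428, 185, 0]) cube([5800, 200, 2370]);
translate([428, 4395, 0]) cube([5800, 200, 2370]);
translate([428, 385, 0]) cube([200, 4010, 2370]);
translate([6028, 385, 0]) cube([200, 4010, 2370]);


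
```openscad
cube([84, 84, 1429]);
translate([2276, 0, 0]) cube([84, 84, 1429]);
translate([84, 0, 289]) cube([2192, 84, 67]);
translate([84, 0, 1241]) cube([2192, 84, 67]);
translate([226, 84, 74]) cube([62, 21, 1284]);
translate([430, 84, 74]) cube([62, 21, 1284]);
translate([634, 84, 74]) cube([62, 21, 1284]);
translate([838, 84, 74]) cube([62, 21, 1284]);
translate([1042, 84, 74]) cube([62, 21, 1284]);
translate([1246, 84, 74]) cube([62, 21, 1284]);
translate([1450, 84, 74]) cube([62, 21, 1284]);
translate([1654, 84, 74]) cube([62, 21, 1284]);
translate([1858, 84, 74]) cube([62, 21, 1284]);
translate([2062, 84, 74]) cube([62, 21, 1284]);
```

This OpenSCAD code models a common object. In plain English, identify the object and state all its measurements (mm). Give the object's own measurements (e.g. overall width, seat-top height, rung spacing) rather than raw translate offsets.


A fence section. Two 84×84 mm posts, 1429 mm tall, stand on the floor with a clear span of 2192 mm between their inner faces. Two horizontal rails of 84×67 mm section span the gap between the posts with their undersides at z = 289 mm and z = 1241 mm, flush with the posts' −y face. 10 pickets, each 62 mm wide, 21 mm thick and 1284 mm tall, are fixed to the +y face of the rails with their bottoms at z = 74 mm, spaced across the span with a 142 mm gap after the −x post and between neighbouring pickets, with 152 mm left before the +x post.


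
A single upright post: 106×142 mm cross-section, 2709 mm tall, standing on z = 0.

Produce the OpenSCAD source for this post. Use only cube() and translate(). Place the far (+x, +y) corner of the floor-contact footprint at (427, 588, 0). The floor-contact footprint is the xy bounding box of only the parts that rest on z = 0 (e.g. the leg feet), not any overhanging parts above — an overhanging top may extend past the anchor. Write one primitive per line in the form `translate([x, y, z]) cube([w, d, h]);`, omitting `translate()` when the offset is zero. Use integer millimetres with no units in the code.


translate([321, 446, 0]) cube([106, 142, 2709]);


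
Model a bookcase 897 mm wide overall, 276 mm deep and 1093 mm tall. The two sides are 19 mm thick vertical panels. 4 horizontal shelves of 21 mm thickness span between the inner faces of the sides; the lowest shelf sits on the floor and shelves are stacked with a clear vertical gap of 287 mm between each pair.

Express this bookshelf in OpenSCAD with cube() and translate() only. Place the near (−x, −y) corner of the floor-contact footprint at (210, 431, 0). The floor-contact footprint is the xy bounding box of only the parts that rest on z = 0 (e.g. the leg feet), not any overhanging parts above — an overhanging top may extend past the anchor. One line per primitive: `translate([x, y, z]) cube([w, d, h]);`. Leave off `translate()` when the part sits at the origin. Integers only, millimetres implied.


translate([210, 431, 0]) cube([19, 276, 1093]);
translate([1088, 431, 0]) cube([19, 276, 1093]);
translate([229, 431, 0]) cube([859, 276, 21]);
translate([229, 431, 308]) cube([859, 276, 21]);
translate([229, 431, 616]) cube([859, 276, 21]);
translate([229, 431, 924]) cube([859, 276, 21]);


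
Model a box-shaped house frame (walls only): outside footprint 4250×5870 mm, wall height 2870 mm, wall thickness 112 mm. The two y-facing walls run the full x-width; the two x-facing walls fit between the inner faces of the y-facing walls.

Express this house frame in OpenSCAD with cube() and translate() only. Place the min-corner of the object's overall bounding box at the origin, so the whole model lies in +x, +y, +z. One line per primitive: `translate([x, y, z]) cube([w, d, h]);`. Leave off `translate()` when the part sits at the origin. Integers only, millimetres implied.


cube([4250, 112, 2870]);
translate([0, 5758, 0]) cube([4250, 112, 2870]);
translate([0, 112, 0]) cube([112, 5646, 2870]);
translate([4138, 112, 0]) cube([112, 5646, 2870]);


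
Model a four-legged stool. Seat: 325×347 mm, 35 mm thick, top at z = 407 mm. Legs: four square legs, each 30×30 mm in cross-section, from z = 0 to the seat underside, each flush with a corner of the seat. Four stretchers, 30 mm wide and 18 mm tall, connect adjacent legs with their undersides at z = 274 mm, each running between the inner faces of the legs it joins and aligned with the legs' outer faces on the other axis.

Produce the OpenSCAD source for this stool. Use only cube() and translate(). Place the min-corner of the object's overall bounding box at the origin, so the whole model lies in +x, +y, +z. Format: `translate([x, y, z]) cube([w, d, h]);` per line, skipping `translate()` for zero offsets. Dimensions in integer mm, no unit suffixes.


translate([0, 0, 372]) cube([325, 347, 35]);
cube([30, 30, 372]);
translate([295, 0, 0]) cube([30, 30, 372]);
translate([0, 317, 0]) cube([30, 30, 372]);
translate([295, 317, 0]) cube([30, 30, 372]);
translate([30, 0, 274]) cube([265, 30, 18]);
translate([30, 317, 274]) cube([265, 30, 18]);
translate([0, 30, 274]) cube([30, 287, 18]);
translate([295, 30, 274]) cube([30, 287, 18]);


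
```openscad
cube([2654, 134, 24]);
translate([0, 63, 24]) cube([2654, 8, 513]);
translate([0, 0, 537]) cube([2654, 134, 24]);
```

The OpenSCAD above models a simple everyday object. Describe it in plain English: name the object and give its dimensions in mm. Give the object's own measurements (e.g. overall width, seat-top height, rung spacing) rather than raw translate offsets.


An I-beam lying along x, 2654 mm long. Overall section height 561 mm. Two flanges 134 mm wide (y) and 24 mm thick, one on the floor and one at the top; a web 8 mm thick runs between them, centred on the flange width.


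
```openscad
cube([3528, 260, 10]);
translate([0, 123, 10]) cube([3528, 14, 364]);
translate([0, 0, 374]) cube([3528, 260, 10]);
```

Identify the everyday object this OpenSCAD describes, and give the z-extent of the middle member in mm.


An I-beam. The web height is 364 mm.

Two wide flanges with a thin centred web — an I-beam. Overall 384 mm minus two 10 mm flanges gives a web of 384 − 2·10 = 364 mm.


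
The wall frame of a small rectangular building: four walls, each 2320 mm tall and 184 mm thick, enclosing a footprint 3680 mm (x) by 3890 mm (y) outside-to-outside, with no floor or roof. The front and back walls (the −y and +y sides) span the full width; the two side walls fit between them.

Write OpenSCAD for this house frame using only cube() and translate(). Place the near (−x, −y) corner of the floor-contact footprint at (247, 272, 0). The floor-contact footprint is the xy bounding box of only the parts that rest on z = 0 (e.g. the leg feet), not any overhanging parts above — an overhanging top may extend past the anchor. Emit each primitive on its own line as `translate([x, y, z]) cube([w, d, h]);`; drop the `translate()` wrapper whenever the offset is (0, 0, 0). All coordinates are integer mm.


translate([247, 272, 0]) cube([3680, 184, 2320]);
translate([247, 3978, 0]) cube([3680, 184, 2320]);
translate([247, 456, 0]) cube([184, 3522, 2320]);
translate([3743, 456, 0]) cube([184, 3522, 2320]);


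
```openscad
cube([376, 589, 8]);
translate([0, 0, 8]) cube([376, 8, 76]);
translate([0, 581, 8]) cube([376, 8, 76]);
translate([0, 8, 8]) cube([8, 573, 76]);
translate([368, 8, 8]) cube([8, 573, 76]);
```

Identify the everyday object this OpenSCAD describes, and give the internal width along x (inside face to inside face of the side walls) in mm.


An open box. The internal width is 360 mm.

A 376×589 base slab with four walls standing on it — an open box. The base is 376 mm wide and the walls are 8 mm thick, so the internal width is 376 − 2 × 8 = 360 mm.


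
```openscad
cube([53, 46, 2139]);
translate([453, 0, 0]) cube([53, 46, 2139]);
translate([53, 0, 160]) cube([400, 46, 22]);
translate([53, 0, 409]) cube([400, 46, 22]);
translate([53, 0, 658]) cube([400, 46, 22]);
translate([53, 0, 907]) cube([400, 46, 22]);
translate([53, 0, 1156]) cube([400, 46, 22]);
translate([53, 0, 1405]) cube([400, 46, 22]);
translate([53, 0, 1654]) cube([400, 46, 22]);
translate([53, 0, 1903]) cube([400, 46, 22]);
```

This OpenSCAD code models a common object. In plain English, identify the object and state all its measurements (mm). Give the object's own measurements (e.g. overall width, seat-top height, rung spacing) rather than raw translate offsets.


A straight ladder. Two 53×46 mm vertical rails, 2139 mm tall, stand 506 mm apart (outside-to-outside) with their front faces coplanar on the −y side. 8 rungs, each 46 mm deep and 22 mm tall, span between the inner faces of the rails, front faces flush with the rails. The lowest rung's underside is at z = 160 mm and rungs are spaced 249 mm apart (underside to underside).


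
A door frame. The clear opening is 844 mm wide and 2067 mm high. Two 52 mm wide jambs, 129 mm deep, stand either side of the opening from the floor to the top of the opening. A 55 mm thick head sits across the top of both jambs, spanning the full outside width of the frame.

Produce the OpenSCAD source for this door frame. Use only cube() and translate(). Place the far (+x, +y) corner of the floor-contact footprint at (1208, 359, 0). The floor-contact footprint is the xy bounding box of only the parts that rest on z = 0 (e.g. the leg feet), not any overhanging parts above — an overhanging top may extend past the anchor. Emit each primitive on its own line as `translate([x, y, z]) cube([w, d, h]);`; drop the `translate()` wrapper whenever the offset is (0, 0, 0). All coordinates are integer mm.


translate([260, 230, 0]) cube([52, 129, 2067]);
translate([1156, 230, 0]) cube([52, 129, 2067]);
translate([260, 230, 2067]) cube([948, 129, 55]);


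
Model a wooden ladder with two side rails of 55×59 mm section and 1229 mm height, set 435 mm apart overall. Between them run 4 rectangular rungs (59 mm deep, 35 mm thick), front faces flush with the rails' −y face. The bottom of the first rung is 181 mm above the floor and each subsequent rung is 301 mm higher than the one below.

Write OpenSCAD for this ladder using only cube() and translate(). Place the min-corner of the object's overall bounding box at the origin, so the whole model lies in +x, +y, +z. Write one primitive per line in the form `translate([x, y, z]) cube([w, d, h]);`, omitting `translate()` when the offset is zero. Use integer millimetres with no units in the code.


// rung span = 435 - 2*55 = 325
// rung[k] z = 181 + k*301
cube([55, 59, 1229]);
translate([380, 0, 0]) cube([55, 59, 1229]);
translate([55, 0, 181]) cube([325, 59, 35]);
translate([55, 0, 482]) cube([325, 59, 35]);
translate([55, 0, 783]) cube([325, 59, 35]);
translate([55, 0, 1084]) cube([325, 59, 35]);


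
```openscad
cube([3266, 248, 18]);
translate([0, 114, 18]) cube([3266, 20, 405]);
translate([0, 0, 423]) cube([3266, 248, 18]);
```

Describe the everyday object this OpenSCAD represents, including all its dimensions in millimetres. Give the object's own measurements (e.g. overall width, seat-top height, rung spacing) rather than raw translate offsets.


An I-beam lying along x, 3266 mm long. Overall section height 441 mm. Two flanges 248 mm wide (y) and 18 mm thick, one on the floor and one at the top; a web 20 mm thick runs between them, centred on the flange width.


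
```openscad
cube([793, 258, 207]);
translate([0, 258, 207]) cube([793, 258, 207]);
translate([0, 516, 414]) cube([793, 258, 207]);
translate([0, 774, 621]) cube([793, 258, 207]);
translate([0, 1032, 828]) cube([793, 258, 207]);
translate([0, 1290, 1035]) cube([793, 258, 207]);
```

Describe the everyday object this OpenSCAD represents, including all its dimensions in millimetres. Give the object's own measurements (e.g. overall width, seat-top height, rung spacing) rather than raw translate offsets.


A straight staircase of 6 solid steps. Each step is 793 mm wide (x), 258 mm deep (y, the going) and 207 mm tall (the rise). The first step rests on the floor; each subsequent step sits one going further in +y and one rise higher in +z, directly behind and above the previous step with no overlap.


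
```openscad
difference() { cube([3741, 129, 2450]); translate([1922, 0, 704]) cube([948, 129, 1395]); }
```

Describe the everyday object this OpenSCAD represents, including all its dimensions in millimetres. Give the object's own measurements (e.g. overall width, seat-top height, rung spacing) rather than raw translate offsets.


A wall 3741 mm long (x), 129 mm thick (y), 2450 mm tall, with a rectangular window opening cut through it. The opening is 948 mm wide and 1395 mm tall; its sill is at z = 704 mm and its near (−x) edge is 1922 mm from the wall's −x end. The opening passes through the full wall thickness.


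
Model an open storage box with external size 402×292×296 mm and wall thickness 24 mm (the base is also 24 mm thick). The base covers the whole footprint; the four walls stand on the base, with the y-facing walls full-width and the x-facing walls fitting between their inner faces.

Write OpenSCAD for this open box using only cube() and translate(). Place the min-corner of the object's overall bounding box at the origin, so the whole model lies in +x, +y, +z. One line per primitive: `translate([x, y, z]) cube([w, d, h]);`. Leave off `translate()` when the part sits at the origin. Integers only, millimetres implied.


cube([402, 292, 24]);
translate([0, 0, 24]) cube([402, 24, 272]);
translate([0, 268, 24]) cube([402, 24, 272]);
translate([0, 24, 24]) cube([24, 244, 272]);
translate([378, 24, 24]) cube([24, 244, 272]);


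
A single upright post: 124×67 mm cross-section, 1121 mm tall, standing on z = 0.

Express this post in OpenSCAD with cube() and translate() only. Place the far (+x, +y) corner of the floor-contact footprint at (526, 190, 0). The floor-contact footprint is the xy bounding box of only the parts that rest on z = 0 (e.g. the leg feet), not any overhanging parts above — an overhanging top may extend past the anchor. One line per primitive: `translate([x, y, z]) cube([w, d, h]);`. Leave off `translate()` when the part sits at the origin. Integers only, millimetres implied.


translate([402, 123, 0]) cube([124, 67, 1121]);


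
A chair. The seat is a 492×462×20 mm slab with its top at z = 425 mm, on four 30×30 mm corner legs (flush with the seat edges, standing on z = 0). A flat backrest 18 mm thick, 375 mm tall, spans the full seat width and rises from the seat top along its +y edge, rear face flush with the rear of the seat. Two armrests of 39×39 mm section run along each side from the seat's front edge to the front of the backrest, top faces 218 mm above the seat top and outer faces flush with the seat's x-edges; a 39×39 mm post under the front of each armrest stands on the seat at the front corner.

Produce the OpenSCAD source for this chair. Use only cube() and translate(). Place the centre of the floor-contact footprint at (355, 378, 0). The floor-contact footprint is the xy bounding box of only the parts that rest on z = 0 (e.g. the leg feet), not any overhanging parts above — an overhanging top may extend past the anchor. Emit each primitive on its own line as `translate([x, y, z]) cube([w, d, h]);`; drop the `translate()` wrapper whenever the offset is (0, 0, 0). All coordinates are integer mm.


translate([109, 147, 405]) cube([492, 462, 20]);
translate([109, 147, 0]) cube([30, 30, 405]);
translate([571, 147, 0]) cube([30, 30, 405]);
translate([109, 579, 0]) cube([30, 30, 405]);
translate([571, 579, 0]) cube([30, 30, 405]);
translate([109, 591, 425]) cube([492, 18, 375]);
translate([109, 147, 604]) cube([39, 444, 39]);
translate([562, 147, 604]) cube([39, 444, 39]);
translate([109, 147, 425]) cube([39, 39, 179]);
translate([562, 147, 425]) cube([39, 39, 179]);


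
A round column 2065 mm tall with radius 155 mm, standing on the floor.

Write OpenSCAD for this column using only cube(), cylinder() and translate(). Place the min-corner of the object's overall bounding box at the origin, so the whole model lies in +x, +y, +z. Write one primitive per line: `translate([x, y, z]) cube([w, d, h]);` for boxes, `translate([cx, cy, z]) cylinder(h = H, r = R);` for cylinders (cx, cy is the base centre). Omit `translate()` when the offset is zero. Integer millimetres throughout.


translate([155, 155, 0]) cylinder(h = 2065, r = 155);


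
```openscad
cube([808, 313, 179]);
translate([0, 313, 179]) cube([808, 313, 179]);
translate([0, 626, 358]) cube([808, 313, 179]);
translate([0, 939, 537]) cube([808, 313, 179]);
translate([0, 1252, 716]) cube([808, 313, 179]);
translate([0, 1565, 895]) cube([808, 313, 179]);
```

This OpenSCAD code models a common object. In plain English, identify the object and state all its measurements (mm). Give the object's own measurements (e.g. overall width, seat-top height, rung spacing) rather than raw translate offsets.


A straight staircase of 6 solid steps. Each step is 808 mm wide (x), 313 mm deep (y, the going) and 179 mm tall (the rise). The first step rests on the floor; each subsequent step sits one going further in +y and one rise higher in +z, directly behind and above the previous step with no overlap.


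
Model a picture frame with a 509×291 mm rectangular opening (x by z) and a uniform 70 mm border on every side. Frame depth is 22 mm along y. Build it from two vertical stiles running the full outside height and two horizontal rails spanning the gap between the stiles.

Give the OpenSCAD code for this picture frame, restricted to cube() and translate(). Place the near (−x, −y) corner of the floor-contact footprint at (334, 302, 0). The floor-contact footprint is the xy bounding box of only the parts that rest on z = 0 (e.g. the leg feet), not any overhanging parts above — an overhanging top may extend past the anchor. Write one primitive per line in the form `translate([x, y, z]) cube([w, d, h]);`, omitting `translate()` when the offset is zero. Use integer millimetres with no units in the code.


translate([334, 302, 0]) cube([70, 22, 431]);
translate([913, 302, 0]) cube([70, 22, 431]);
translate([404, 302, 0]) cube([509, 22, 70]);
translate([404, 302, 361]) cube([509, 22, 70]);


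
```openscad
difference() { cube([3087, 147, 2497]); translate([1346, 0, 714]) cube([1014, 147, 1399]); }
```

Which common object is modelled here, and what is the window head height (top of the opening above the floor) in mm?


A wall with a window opening. The window head height is 2113 mm.

A wall with a rectangular opening subtracted — a window. Sill at z = 714, opening 1399 mm tall, so the head is at 714 + 1399 = 2113 mm.


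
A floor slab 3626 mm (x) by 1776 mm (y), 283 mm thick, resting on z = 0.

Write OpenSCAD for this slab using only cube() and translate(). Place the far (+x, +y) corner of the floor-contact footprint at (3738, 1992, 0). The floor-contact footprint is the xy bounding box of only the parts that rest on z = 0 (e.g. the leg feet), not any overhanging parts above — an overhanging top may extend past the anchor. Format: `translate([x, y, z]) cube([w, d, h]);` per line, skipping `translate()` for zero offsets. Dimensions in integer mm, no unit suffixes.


translate([112, 216, 0]) cube([3626, 1776, 283]);
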